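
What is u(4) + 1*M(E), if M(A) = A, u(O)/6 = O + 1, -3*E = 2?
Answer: 88/3 ≈ 29.333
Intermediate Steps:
E = -2/3 (E = -1/3*2 = -2/3 ≈ -0.66667)
u(O) = 6 + 6*O (u(O) = 6*(O + 1) = 6*(1 + O) = 6 + 6*O)
u(4) + 1*M(E) = (6 + 6*4) + 1*(-2/3) = (6 + 24) - 2/3 = 30 - 2/3 = 88/3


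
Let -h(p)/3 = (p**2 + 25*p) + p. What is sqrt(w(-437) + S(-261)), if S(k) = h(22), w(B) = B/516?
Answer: 5*I*sqrt(8437245)/258 ≈ 56.292*I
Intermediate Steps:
w(B) = B/516 (w(B) = B*(1/516) = B/516)
h(p) = -78*p - 3*p**2 (h(p) = -3*((p**2 + 25*p) + p) = -3*(p**2 + 26*p) = -78*p - 3*p**2)
S(k) = -3168 (S(k) = -3*22*(26 + 22) = -3*22*48 = -3168)
sqrt(w(-437) + S(-261)) = sqrt((1/516)*(-437) - 3168) = sqrt(-437/516 - 3168) = sqrt(-1635125/516) = 5*I*sqrt(8437245)/258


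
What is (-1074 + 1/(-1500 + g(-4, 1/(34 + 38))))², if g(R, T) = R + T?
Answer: 13525762106096100/11726074369 ≈ 1.1535e+6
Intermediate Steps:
(-1074 + 1/(-1500 + g(-4, 1/(34 + 38))))² = (-1074 + 1/(-1500 + (-4 + 1/(34 + 38))))² = (-1074 + 1/(-1500 + (-4 + 1/72)))² = (-1074 + 1/(-1500 - 287/72))² = (-1074 + 1/(-108287/72))² = (-1074 - 72/108287)² = (-116300310/108287)² = 13525762106096100/11726074369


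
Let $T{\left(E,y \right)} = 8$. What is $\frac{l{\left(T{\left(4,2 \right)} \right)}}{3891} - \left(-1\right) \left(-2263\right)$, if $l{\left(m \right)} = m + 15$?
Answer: $- \frac{8805310}{3891} \approx -2263.0$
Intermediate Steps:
$l{\left(m \right)} = 15 + m$
$\frac{l{\left(T{\left(4,2 \right)} \right)}}{3891} - \left(-1\right) \left(-2263\right) = \frac{15 + 8}{3891} - \left(-1\right) \left(-2263\right) = 23 \cdot \frac{1}{3891} - 2263 = \frac{23}{3891} - 2263 = - \frac{8805310}{3891}$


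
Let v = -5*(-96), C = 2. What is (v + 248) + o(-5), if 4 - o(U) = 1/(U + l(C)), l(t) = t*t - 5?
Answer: 4393/6 ≈ 732.17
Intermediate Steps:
l(t) = -5 + t² (l(t) = t² - 5 = -5 + t²)
o(U) = 4 - 1/(-1 + U) (o(U) = 4 - 1/(U + (-5 + 2²)) = 4 - 1/(U + (-5 + 4)) = 4 - 1/(U - 1) = 4 - 1/(-1 + U))
v = 480
(v + 248) + o(-5) = (480 + 248) + (-5 + 4*(-5))/(-1 - 5) = 728 + (-5 - 20)/(-6) = 728 - ⅙*(-25) = 728 + 25/6 = 4393/6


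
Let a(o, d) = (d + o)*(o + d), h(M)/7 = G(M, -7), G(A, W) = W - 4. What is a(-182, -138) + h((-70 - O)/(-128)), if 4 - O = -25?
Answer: 102323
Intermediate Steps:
O = 29 (O = 4 - 1*(-25) = 4 + 25 = 29)
G(A, W) = -4 + W
h(M) = -77 (h(M) = 7*(-4 - 7) = 7*(-11) = -77)
a(o, d) = (d + o)² (a(o, d) = (d + o)*(d + o) = (d + o)²)
a(-182, -138) + h((-70 - O)/(-128)) = (-138 - 182)² - 77 = (-320)² - 77 = 102400 - 77 = 102323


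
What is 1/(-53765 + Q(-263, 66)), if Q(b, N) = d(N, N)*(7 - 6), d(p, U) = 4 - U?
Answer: -1/53827 ≈ -1.8578e-5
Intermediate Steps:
Q(b, N) = 4 - N (Q(b, N) = (4 - N)*(7 - 6) = (4 - N)*1 = 4 - N)
1/(-53765 + Q(-263, 66)) = 1/(-53765 + (4 - 1*66)) = 1/(-53765 + (4 - 66)) = 1/(-53765 - 62) = 1/(-53827) = -1/53827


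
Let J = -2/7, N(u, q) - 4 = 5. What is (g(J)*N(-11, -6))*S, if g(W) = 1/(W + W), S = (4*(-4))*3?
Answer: 756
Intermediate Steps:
N(u, q) = 9 (N(u, q) = 4 + 5 = 9)
J = -2/7 (J = -2*1/7 = -2/7 ≈ -0.28571)
S = -48 (S = -16*3 = -48)
g(W) = 1/(2*W)
(g(J)*N(-11, -6))*S = ((1/(2*(-2/7)))*9)*(-48) = (((1/2)*(-7/2))*9)*(-48) = -7/4*9*(-48) = -63/4*(-48) = 756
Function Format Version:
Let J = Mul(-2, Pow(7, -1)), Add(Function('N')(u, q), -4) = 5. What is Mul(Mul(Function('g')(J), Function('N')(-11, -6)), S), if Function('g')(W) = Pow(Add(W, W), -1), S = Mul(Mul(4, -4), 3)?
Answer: 756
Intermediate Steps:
Function('N')(u, q) = 9 (Function('N')(u, q) = Add(4, 5) = 9)
J = Rational(-2, 7) (J = Mul(-2, Rational(1, 7)) = Rational(-2, 7) ≈ -0.28571)
S = -48 (S = Mul(-16, 3) = -48)
Function('g')(W) = Mul(Rational(1, 2), Pow(W, -1)) (Function('g')(W) = Pow(Mul(2, W), -1) = Mul(Rational(1, 2), Pow(W, -1)))
Mul(Mul(Function('g')(J), Function('N')(-11, -6)), S) = Mul(Mul(Mul(Rational(1, 2), Pow(Rational(-2, 7), -1)), 9), -48) = Mul(Mul(Mul(Rational(1, 2), Rational(-7, 2)), 9), -48) = Mul(Mul(Rational(-7, 4), 9), -48) = Mul(Rational(-63, 4), -48) = 756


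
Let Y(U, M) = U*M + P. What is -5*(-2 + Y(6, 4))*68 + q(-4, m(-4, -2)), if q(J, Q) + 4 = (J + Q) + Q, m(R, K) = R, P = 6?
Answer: -9536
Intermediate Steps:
q(J, Q) = -4 + J + 2*Q (q(J, Q) = -4 + ((J + Q) + Q) = -4 + (J + 2*Q) = -4 + J + 2*Q)
Y(U, M) = 6 + M*U (Y(U, M) = U*M + 6 = M*U + 6 = 6 + M*U)
-5*(-2 + Y(6, 4))*68 + q(-4, m(-4, -2)) = -5*(-2 + (6 + 4*6))*68 + (-4 - 4 + 2*(-4)) = -5*(-2 + (6 + 24))*68 + (-4 - 4 - 8) = -5*(-2 + 30)*68 - 16 = -5*28*68 - 16 = -140*68 - 16 = -9520 - 16 = -9536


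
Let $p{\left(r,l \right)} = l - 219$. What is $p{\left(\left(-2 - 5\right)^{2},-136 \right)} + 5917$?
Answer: $5562$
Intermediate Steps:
$p{\left(r,l \right)} = -219 + l$
$p{\left(\left(-2 - 5\right)^{2},-136 \right)} + 5917 = \left(-219 - 136\right) + 5917 = -355 + 5917 = 5562$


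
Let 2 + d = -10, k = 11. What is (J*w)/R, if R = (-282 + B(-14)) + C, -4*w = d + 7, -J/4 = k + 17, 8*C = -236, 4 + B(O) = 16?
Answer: 280/599 ≈ 0.46745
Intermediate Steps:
B(O) = 12 (B(O) = -4 + 16 = 12)
C = -59/2 (C = (⅛)*(-236) = -59/2 ≈ -29.500)
d = -12 (d = -2 - 10 = -12)
J = -112 (J = -4*(11 + 17) = -4*28 = -112)
w = 5/4 (w = -(-12 + 7)/4 = -¼*(-5) = 5/4 ≈ 1.2500)
R = -599/2 (R = (-282 + 12) - 59/2 = -270 - 59/2 = -599/2 ≈ -299.50)
(J*w)/R = (-112*5/4)/(-599/2) = -140*(-2/599) = 280/599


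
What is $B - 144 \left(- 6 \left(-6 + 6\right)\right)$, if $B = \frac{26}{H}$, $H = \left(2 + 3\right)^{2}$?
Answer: $\frac{26}{25} \approx 1.04$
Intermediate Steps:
$H = 25$ ($H = 5^{2} = 25$)
$B = \frac{26}{25} \approx 1.04$
$B - 144 \left(- 6 \left(-6 + 6\right)\right) = \frac{26}{25} - 144 \left(- 6 \left(-6 + 6\right)\right) = \frac{26}{25} - 144 \left(\left(-6\right) 0\right) = \frac{26}{25} - 0 = \frac{26}{25} + 0 = \frac{26}{25}$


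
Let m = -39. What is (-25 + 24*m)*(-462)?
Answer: 443982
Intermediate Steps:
(-25 + 24*m)*(-462) = (-25 + 24*(-39))*(-462) = (-25 - 936)*(-462) = -961*(-462) = 443982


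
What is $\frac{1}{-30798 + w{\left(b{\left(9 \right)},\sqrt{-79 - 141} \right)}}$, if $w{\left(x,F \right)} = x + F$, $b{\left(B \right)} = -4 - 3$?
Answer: $- \frac{6161}{189789649} - \frac{2 i \sqrt{55}}{948948245} \approx -3.2462 \cdot 10^{-5} - 1.563 \cdot 10^{-8} i$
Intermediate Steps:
$b{\left(B \right)} = -7$
$w{\left(x,F \right)} = F + x$
$\frac{1}{-30798 + w{\left(b{\left(9 \right)},\sqrt{-79 - 141} \right)}} = \frac{1}{-30798 - \left(7 - \sqrt{-79 - 141}\right)} = \frac{1}{-30798 - \left(7 - \sqrt{-220}\right)} = \frac{1}{-30798 - \left(7 - 2 i \sqrt{55}\right)} = \frac{1}{-30805 + 2 i \sqrt{55}}$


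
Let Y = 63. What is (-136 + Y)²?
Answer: 5329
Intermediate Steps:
(-136 + Y)² = (-136 + 63)² = (-73)² = 5329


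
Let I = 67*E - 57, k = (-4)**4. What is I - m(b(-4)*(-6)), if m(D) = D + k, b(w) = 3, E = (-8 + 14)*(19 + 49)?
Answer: 27041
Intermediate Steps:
E = 408 (E = 6*68 = 408)
k = 256
m(D) = 256 + D (m(D) = D + 256 = 256 + D)
I = 27279 (I = 67*408 - 57 = 27336 - 57 = 27279)
I - m(b(-4)*(-6)) = 27279 - (256 + 3*(-6)) = 27279 - (256 - 18) = 27279 - 1*238 = 27279 - 238 = 27041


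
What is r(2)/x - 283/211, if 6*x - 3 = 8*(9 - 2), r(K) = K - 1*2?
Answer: -283/211 ≈ -1.3412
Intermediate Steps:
r(K) = -2 + K (r(K) = K - 2 = -2 + K)
x = 59/6 (x = ½ + (8*(9 - 2))/6 = ½ + (8*7)/6 = ½ + (⅙)*56 = ½ + 28/3 = 59/6 ≈ 9.8333)
r(2)/x - 283/211 = (-2 + 2)/(59/6) - 283/211 = 0*(6/59) - 283*1/211 = 0 - 283/211 = -283/211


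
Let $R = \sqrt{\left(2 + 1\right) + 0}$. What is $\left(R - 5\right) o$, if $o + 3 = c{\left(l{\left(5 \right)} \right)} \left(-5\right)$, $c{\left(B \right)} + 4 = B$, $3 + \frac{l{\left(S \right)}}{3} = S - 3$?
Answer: $-160 + 32 \sqrt{3} \approx -104.57$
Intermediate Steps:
$l{\left(S \right)} = -18 + 3 S$ ($l{\left(S \right)} = -9 + 3 \left(S - 3\right) = -9 + 3 \left(-3 + S\right) = -9 + \left(-9 + 3 S\right) = -18 + 3 S$)
$c{\left(B \right)} = -4 + B$
$R = \sqrt{3}$ ($R = \sqrt{3 + 0} = \sqrt{3} \approx 1.732$)
$o = 32$ ($o = -3 + \left(-4 + \left(-18 + 3 \cdot 5\right)\right) \left(-5\right) = -3 + \left(-4 + \left(-18 + 15\right)\right) \left(-5\right) = -3 + \left(-4 - 3\right) \left(-5\right) = -3 - -35 = -3 + 35 = 32$)
$\left(R - 5\right) o = \left(\sqrt{3} - 5\right) 32 = \left(-5 + \sqrt{3}\right) 32 = -160 + 32 \sqrt{3}$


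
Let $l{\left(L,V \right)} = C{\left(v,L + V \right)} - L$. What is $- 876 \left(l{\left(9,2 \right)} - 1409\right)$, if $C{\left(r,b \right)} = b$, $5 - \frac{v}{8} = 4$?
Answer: $1232532$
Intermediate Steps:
$v = 8$ ($v = 40 - 32 = 8$)
$l{\left(L,V \right)} = V$ ($l{\left(L,V \right)} = \left(L + V\right) - L = V$)
$- 876 \left(l{\left(9,2 \right)} - 1409\right) = - 876 \left(2 - 1409\right) = \left(-876\right) \left(-1407\right) = 1232532$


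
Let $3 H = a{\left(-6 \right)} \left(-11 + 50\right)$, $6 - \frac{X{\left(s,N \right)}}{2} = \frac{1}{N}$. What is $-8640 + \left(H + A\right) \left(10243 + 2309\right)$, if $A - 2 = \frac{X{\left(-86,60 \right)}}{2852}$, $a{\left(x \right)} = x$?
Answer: $- \frac{3431452723}{3565} \approx -9.6254 \cdot 10^{5}$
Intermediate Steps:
$X{\left(s,N \right)} = 12 - \frac{2}{N}$
$H = -78$ ($H = \frac{\left(-6\right) \left(-11 + 50\right)}{3} = \frac{\left(-6\right) 39}{3} = \frac{1}{3} \left(-234\right) = -78$)
$A = \frac{171479}{85560}$ ($A = 2 + \frac{12 - \frac{2}{60}}{2852} = 2 + \left(12 - \frac{1}{30}\right) \frac{1}{2852} = 2 + \frac{359}{30} \cdot \frac{1}{2852} = 2 + \frac{359}{85560} = \frac{171479}{85560} \approx 2.0042$)
$-8640 + \left(H + A\right) \left(10243 + 2309\right) = -8640 + \left(-78 + \frac{171479}{85560}\right) \left(10243 + 2309\right) = -8640 - \frac{3400651123}{3565} = - \frac{3431452723}{3565}$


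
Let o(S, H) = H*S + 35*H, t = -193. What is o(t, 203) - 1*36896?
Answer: -68970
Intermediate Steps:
o(S, H) = 35*H + H*S
o(t, 203) - 1*36896 = 203*(35 - 193) - 1*36896 = 203*(-158) - 36896 = -32074 - 36896 = -68970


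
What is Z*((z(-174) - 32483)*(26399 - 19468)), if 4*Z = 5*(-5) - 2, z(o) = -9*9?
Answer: 1523482317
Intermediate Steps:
z(o) = -81
Z = -27/4 (Z = (5*(-5) - 2)/4 = (-25 - 2)/4 = (¼)*(-27) = -27/4 ≈ -6.7500)
Z*((z(-174) - 32483)*(26399 - 19468)) = -27*(-81 - 32483)*(26399 - 19468)/4 = -(-219807)*6931 = -27/4*(-225701084) = 1523482317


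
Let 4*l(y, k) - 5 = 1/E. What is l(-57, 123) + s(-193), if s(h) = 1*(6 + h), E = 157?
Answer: -58325/314 ≈ -185.75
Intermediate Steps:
s(h) = 6 + h
l(y, k) = 393/314 (l(y, k) = 5/4 + (1/4)/157 = 5/4 + (1/4)*(1/157) = 5/4 + 1/628 = 393/314)
l(-57, 123) + s(-193) = 393/314 + (6 - 193) = 393/314 - 187 = -58325/314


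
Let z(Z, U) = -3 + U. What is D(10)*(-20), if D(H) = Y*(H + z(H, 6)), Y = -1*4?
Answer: 1040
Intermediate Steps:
Y = -4
D(H) = -12 - 4*H (D(H) = -4*(H + (-3 + 6)) = -4*(H + 3) = -4*(3 + H) = -12 - 4*H)
D(10)*(-20) = (-12 - 4*10)*(-20) = (-12 - 40)*(-20) = -52*(-20) = 1040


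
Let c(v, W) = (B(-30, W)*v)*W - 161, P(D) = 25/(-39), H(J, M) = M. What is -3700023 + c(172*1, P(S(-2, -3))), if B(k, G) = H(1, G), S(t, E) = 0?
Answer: -5627872364/1521 ≈ -3.7001e+6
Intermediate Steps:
B(k, G) = G
P(D) = -25/39 (P(D) = 25*(-1/39) = -25/39)
c(v, W) = -161 + v*W**2 (c(v, W) = (W*v)*W - 161 = v*W**2 - 161 = -161 + v*W**2)
-3700023 + c(172*1, P(S(-2, -3))) = -3700023 + (-161 + (172*1)*(-25/39)**2) = -3700023 + (-161 + 172*(625/1521)) = -3700023 + (-161 + 107500/1521) = -3700023 - 137381/1521 = -5627872364/1521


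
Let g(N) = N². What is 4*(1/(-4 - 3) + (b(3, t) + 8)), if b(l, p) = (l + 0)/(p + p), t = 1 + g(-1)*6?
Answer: 226/7 ≈ 32.286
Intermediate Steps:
t = 7 (t = 1 + (-1)²*6 = 1 + 1*6 = 1 + 6 = 7)
b(l, p) = l/(2*p) (b(l, p) = l/((2*p)) = l*(1/(2*p)) = l/(2*p))
4*(1/(-4 - 3) + (b(3, t) + 8)) = 4*(1/(-4 - 3) + ((½)*3/7 + 8)) = 4*(1/(-7) + ((½)*3*(⅐) + 8)) = 4*(-⅐ + (3/14 + 8)) = 4*(-⅐ + 115/14) = 4*(113/14) = 226/7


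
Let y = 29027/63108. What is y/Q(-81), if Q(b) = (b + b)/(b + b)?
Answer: 29027/63108 ≈ 0.45996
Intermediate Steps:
Q(b) = 1 (Q(b) = (2*b)/((2*b)) = (2*b)*(1/(2*b)) = 1)
y = 29027/63108 (y = 29027*(1/63108) = 29027/63108 ≈ 0.45996)
y/Q(-81) = (29027/63108)/1 = (29027/63108)*1 = 29027/63108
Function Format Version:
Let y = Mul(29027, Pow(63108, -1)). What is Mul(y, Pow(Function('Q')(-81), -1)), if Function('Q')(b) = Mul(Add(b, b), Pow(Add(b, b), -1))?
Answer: Rational(29027, 63108) ≈ 0.45996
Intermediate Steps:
Function('Q')(b) = 1 (Function('Q')(b) = Mul(Mul(2, b), Pow(Mul(2, b), -1)) = Mul(Mul(2, b), Mul(Rational(1, 2), Pow(b, -1))) = 1)
y = Rational(29027, 63108) (y = Mul(29027, Rational(1, 63108)) = Rational(29027, 63108) ≈ 0.45996)
Mul(y, Pow(Function('Q')(-81), -1)) = Mul(Rational(29027, 63108), Pow(1, -1)) = Mul(Rational(29027, 63108), 1) = Rational(29027, 63108)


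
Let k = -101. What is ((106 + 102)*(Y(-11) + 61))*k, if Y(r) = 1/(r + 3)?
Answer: -1278862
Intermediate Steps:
Y(r) = 1/(3 + r)
((106 + 102)*(Y(-11) + 61))*k = ((106 + 102)*(1/(3 - 11) + 61))*(-101) = (208*(1/(-8) + 61))*(-101) = (208*(-⅛ + 61))*(-101) = (208*(487/8))*(-101) = 12662*(-101) = -1278862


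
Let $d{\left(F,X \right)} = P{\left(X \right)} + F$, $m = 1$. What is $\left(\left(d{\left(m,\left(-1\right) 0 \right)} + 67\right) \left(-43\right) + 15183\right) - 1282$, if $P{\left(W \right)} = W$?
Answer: $10977$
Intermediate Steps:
$d{\left(F,X \right)} = F + X$ ($d{\left(F,X \right)} = X + F = F + X$)
$\left(\left(d{\left(m,\left(-1\right) 0 \right)} + 67\right) \left(-43\right) + 15183\right) - 1282 = \left(\left(\left(1 - 0\right) + 67\right) \left(-43\right) + 15183\right) - 1282 = \left(\left(\left(1 + 0\right) + 67\right) \left(-43\right) + 15183\right) - 1282 = \left(\left(1 + 67\right) \left(-43\right) + 15183\right) - 1282 = \left(68 \left(-43\right) + 15183\right) - 1282 = \left(-2924 + 15183\right) - 1282 = 12259 - 1282 = 10977$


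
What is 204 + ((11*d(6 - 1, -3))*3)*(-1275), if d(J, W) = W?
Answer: 126429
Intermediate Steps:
204 + ((11*d(6 - 1, -3))*3)*(-1275) = 204 + ((11*(-3))*3)*(-1275) = 204 - 33*3*(-1275) = 204 - 99*(-1275) = 204 + 126225 = 126429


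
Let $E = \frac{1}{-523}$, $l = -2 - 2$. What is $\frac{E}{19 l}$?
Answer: $\frac{1}{39748} \approx 2.5158 \cdot 10^{-5}$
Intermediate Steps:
$l = -4$
$E = - \frac{1}{523} \approx -0.001912$
$\frac{E}{19 l} = - \frac{1}{523 \cdot 19 \left(-4\right)} = - \frac{1}{523 \left(-76\right)} = \left(- \frac{1}{523}\right) \left(- \frac{1}{76}\right) = \frac{1}{39748}$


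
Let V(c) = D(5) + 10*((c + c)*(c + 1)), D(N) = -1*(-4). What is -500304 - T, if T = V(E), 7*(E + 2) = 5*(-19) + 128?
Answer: -24524972/49 ≈ -5.0051e+5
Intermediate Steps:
E = 19/7 (E = -2 + (5*(-19) + 128)/7 = -2 + (-95 + 128)/7 = -2 + (⅐)*33 = -2 + 33/7 = 19/7 ≈ 2.7143)
D(N) = 4
V(c) = 4 + 20*c*(1 + c) (V(c) = 4 + 10*((c + c)*(c + 1)) = 4 + 10*((2*c)*(1 + c)) = 4 + 10*(2*c*(1 + c)) = 4 + 20*c*(1 + c))
T = 10076/49 (T = 4 + 20*(19/7) + 20*(19/7)² = 4 + 380/7 + 20*(361/49) = 4 + 380/7 + 7220/49 = 10076/49 ≈ 205.63)
-500304 - T = -500304 - 1*10076/49 = -500304 - 10076/49 = -24524972/49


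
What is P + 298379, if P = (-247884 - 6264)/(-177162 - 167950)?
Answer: 25743606899/86278 ≈ 2.9838e+5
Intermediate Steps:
P = 63537/86278 (P = -254148/(-345112) = -254148*(-1/345112) = 63537/86278 ≈ 0.73642)
P + 298379 = 63537/86278 + 298379 = 25743606899/86278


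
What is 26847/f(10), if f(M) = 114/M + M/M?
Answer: 134235/62 ≈ 2165.1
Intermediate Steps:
f(M) = 1 + 114/M (f(M) = 114/M + 1 = 1 + 114/M)
26847/f(10) = 26847/(((114 + 10)/10)) = 26847/(((⅒)*124)) = 26847/(62/5) = 26847*(5/62) = 134235/62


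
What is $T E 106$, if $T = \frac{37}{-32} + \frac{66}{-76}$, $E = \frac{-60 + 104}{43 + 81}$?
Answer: $- \frac{717673}{9424} \approx -76.154$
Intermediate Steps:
$E = \frac{11}{31}$ ($E = \frac{44}{124} = 44 \cdot \frac{1}{124} = \frac{11}{31} \approx 0.35484$)
$T = - \frac{1231}{608}$ ($T = 37 \left(- \frac{1}{32}\right) + 66 \left(- \frac{1}{76}\right) = - \frac{37}{32} - \frac{33}{38} = - \frac{1231}{608} \approx -2.0247$)
$T E 106 = \left(- \frac{1231}{608}\right) \frac{11}{31} \cdot 106 = \left(- \frac{13541}{18848}\right) 106 = - \frac{717673}{9424}$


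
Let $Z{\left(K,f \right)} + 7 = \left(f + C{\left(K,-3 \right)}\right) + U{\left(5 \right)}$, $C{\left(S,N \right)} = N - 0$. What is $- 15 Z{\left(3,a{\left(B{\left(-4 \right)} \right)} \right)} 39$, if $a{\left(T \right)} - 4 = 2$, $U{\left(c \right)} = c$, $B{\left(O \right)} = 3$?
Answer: $-585$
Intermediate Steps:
$C{\left(S,N \right)} = N$ ($C{\left(S,N \right)} = N + 0 = N$)
$a{\left(T \right)} = 6$ ($a{\left(T \right)} = 4 + 2 = 6$)
$Z{\left(K,f \right)} = -5 + f$ ($Z{\left(K,f \right)} = -7 + \left(\left(f - 3\right) + 5\right) = -7 + \left(\left(-3 + f\right) + 5\right) = -7 + \left(2 + f\right) = -5 + f$)
$- 15 Z{\left(3,a{\left(B{\left(-4 \right)} \right)} \right)} 39 = - 15 \left(-5 + 6\right) 39 = \left(-15\right) 1 \cdot 39 = \left(-15\right) 39 = -585$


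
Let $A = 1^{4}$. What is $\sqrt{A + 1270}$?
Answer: $\sqrt{1271} \approx 35.651$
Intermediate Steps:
$A = 1$
$\sqrt{A + 1270} = \sqrt{1 + 1270} = \sqrt{1271}$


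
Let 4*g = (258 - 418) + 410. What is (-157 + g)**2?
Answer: 35721/4 ≈ 8930.3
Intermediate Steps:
g = 125/2 (g = ((258 - 418) + 410)/4 = (-160 + 410)/4 = (1/4)*250 = 125/2 ≈ 62.500)
(-157 + g)**2 = (-157 + 125/2)**2 = (-189/2)**2 = 35721/4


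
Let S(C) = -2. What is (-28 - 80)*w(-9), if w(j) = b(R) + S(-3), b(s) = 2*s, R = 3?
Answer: -432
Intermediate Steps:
w(j) = 4 (w(j) = 2*3 - 2 = 6 - 2 = 4)
(-28 - 80)*w(-9) = (-28 - 80)*4 = -108*4 = -432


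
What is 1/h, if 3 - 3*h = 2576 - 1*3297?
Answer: 3/724 ≈ 0.0041436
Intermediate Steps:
h = 724/3 (h = 1 - (2576 - 1*3297)/3 = 1 - (2576 - 3297)/3 = 1 - ⅓*(-721) = 1 + 721/3 = 724/3 ≈ 241.33)
1/h = 1/(724/3) = 3/724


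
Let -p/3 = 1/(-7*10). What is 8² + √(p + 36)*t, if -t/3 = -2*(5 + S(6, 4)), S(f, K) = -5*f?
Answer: 64 - 435*√210/7 ≈ -836.54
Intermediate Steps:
p = 3/70 (p = -3/((-7*10)) = -3/(-70) = -3*(-1/70) = 3/70 ≈ 0.042857)
t = -150 (t = -(-6)*(5 - 5*6) = -(-6)*(5 - 30) = -(-6)*(-25) = -3*50 = -150)
8² + √(p + 36)*t = 8² + √(3/70 + 36)*(-150) = 64 + √(2523/70)*(-150) = 64 + (29*√210/70)*(-150) = 64 - 435*√210/7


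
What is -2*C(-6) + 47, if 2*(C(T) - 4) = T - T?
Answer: 39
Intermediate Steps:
C(T) = 4 (C(T) = 4 + (T - T)/2 = 4 + (½)*0 = 4 + 0 = 4)
-2*C(-6) + 47 = -2*4 + 47 = -8 + 47 = 39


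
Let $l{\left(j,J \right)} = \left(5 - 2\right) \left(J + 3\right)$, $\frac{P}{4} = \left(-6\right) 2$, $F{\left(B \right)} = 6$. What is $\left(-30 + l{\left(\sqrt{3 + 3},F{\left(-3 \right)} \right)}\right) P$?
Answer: $144$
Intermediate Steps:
$P = -48$ ($P = 4 \left(\left(-6\right) 2\right) = 4 \left(-12\right) = -48$)
$l{\left(j,J \right)} = 9 + 3 J$ ($l{\left(j,J \right)} = 3 \left(3 + J\right) = 9 + 3 J$)
$\left(-30 + l{\left(\sqrt{3 + 3},F{\left(-3 \right)} \right)}\right) P = \left(-30 + \left(9 + 3 \cdot 6\right)\right) \left(-48\right) = \left(-30 + \left(9 + 18\right)\right) \left(-48\right) = \left(-30 + 27\right) \left(-48\right) = \left(-3\right) \left(-48\right) = 144$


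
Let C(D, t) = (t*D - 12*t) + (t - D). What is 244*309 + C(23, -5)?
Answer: 75313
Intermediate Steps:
C(D, t) = -D - 11*t + D*t (C(D, t) = (D*t - 12*t) + (t - D) = (-12*t + D*t) + (t - D) = -D - 11*t + D*t)
244*309 + C(23, -5) = 244*309 + (-1*23 - 11*(-5) + 23*(-5)) = 75396 + (-23 + 55 - 115) = 75396 - 83 = 75313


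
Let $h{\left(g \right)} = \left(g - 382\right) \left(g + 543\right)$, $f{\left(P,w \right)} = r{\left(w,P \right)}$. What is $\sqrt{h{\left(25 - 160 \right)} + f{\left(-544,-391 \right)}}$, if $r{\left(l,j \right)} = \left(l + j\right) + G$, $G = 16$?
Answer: $i \sqrt{211855} \approx 460.28 i$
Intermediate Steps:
$r{\left(l,j \right)} = 16 + j + l$ ($r{\left(l,j \right)} = \left(l + j\right) + 16 = \left(j + l\right) + 16 = 16 + j + l$)
$f{\left(P,w \right)} = 16 + P + w$
$h{\left(g \right)} = \left(-382 + g\right) \left(543 + g\right)$
$\sqrt{h{\left(25 - 160 \right)} + f{\left(-544,-391 \right)}} = \sqrt{\left(-207426 + \left(25 - 160\right)^{2} + 161 \left(25 - 160\right)\right) - 919} = \sqrt{\left(-207426 + \left(-135\right)^{2} + 161 \left(-135\right)\right) - 919} = \sqrt{\left(-207426 + 18225 - 21735\right) - 919} = \sqrt{-210936 - 919} = \sqrt{-211855} = i \sqrt{211855}$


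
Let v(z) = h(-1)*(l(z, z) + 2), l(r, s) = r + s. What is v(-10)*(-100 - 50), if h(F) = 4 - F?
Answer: 13500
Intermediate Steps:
v(z) = 10 + 10*z (v(z) = (4 - 1*(-1))*((z + z) + 2) = (4 + 1)*(2*z + 2) = 5*(2 + 2*z) = 10 + 10*z)
v(-10)*(-100 - 50) = (10 + 10*(-10))*(-100 - 50) = (10 - 100)*(-150) = -90*(-150) = 13500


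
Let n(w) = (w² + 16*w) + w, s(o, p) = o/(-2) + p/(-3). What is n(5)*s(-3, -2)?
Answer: 715/3 ≈ 238.33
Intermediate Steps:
s(o, p) = -o/2 - p/3 (s(o, p) = o*(-½) + p*(-⅓) = -o/2 - p/3)
n(w) = w² + 17*w
n(5)*s(-3, -2) = (5*(17 + 5))*(-½*(-3) - ⅓*(-2)) = (5*22)*(3/2 + ⅔) = 110*(13/6) = 715/3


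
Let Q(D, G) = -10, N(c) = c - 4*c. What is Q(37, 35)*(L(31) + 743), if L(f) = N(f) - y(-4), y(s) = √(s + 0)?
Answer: -6500 + 20*I ≈ -6500.0 + 20.0*I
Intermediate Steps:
N(c) = -3*c
y(s) = √s
L(f) = -3*f - 2*I (L(f) = -3*f - √(-4) = -3*f - 2*I)
Q(37, 35)*(L(31) + 743) = -10*((-3*31 - 2*I) + 743) = -10*((-93 - 2*I) + 743) = -10*(650 - 2*I) = -6500 + 20*I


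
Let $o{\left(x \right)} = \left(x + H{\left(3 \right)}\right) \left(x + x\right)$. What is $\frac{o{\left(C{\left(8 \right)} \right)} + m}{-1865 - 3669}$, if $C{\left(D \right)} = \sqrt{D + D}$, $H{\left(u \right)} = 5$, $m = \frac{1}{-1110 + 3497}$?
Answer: $- \frac{171865}{13209658} \approx -0.013011$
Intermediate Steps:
$m = \frac{1}{2387} \approx 0.00041894$
$C{\left(D \right)} = \sqrt{2} \sqrt{D}$ ($C{\left(D \right)} = \sqrt{2 D} = \sqrt{2} \sqrt{D}$)
$o{\left(x \right)} = 2 x \left(5 + x\right)$ ($o{\left(x \right)} = \left(x + 5\right) \left(x + x\right) = \left(5 + x\right) 2 x = 2 x \left(5 + x\right)$)
$\frac{o{\left(C{\left(8 \right)} \right)} + m}{-1865 - 3669} = \frac{2 \sqrt{2} \sqrt{8} \left(5 + \sqrt{2} \sqrt{8}\right) + \frac{1}{2387}}{-1865 - 3669} = \frac{2 \sqrt{2} \cdot 2 \sqrt{2} \left(5 + \sqrt{2} \cdot 2 \sqrt{2}\right) + \frac{1}{2387}}{-5534} = \left(2 \cdot 4 \left(5 + 4\right) + \frac{1}{2387}\right) \left(- \frac{1}{5534}\right) = \left(2 \cdot 4 \cdot 9 + \frac{1}{2387}\right) \left(- \frac{1}{5534}\right) = \left(72 + \frac{1}{2387}\right) \left(- \frac{1}{5534}\right) = \frac{171865}{2387} \left(- \frac{1}{5534}\right) = - \frac{171865}{13209658}$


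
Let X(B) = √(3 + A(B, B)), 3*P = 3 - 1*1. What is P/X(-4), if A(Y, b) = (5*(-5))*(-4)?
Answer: 2*√103/309 ≈ 0.065689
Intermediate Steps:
P = ⅔ (P = (3 - 1*1)/3 = (3 - 1)/3 = (⅓)*2 = ⅔ ≈ 0.66667)
A(Y, b) = 100 (A(Y, b) = -25*(-4) = 100)
X(B) = √103 (X(B) = √(3 + 100) = √103)
P/X(-4) = (⅔)/√103 = (√103/103)*(⅔) = 2*√103/309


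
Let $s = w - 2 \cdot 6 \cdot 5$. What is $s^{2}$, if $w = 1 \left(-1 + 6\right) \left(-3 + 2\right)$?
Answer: $4225$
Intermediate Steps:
$w = -5$ ($w = 1 \cdot 5 \left(-1\right) = 1 \left(-5\right) = -5$)
$s = -65$ ($s = -5 - 2 \cdot 6 \cdot 5 = -5 - 60 = -65$)
$s^{2} = \left(-65\right)^{2} = 4225$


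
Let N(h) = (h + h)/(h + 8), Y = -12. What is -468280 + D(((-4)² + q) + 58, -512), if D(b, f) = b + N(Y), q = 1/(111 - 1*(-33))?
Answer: -67420799/144 ≈ -4.6820e+5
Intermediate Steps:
N(h) = 2*h/(8 + h) (N(h) = (2*h)/(8 + h) = 2*h/(8 + h))
q = 1/144 (q = 1/(111 + 33) = 1/144 ≈ 0.0069444)
D(b, f) = 6 + b (D(b, f) = b + 2*(-12)/(8 - 12) = b + 2*(-12)/(-4) = b + 2*(-12)*(-¼) = b + 6 = 6 + b)
-468280 + D(((-4)² + q) + 58, -512) = -468280 + (6 + (((-4)² + 1/144) + 58)) = -468280 + (6 + ((16 + 1/144) + 58)) = -468280 + (6 + (2305/144 + 58)) = -468280 + (6 + 10657/144) = -468280 + 11521/144 = -67420799/144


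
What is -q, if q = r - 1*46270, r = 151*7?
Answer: 45213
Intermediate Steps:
r = 1057
q = -45213 (q = 1057 - 1*46270 = 1057 - 46270 = -45213)
-q = -1*(-45213) = 45213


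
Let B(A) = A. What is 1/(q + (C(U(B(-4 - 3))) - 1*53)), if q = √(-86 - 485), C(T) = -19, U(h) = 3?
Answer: -72/5755 - I*√571/5755 ≈ -0.012511 - 0.0041521*I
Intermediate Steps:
q = I*√571 (q = √(-571) = I*√571 ≈ 23.896*I)
1/(q + (C(U(B(-4 - 3))) - 1*53)) = 1/(I*√571 + (-19 - 1*53)) = 1/(I*√571 + (-19 - 53)) = 1/(I*√571 - 72) = 1/(-72 + I*√571)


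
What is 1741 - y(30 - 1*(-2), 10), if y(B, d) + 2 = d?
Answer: 1733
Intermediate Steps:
y(B, d) = -2 + d
1741 - y(30 - 1*(-2), 10) = 1741 - (-2 + 10) = 1741 - 1*8 = 1741 - 8 = 1733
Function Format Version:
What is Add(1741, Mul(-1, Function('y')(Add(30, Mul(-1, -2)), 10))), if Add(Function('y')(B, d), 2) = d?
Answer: 1733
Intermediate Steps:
Function('y')(B, d) = Add(-2, d)
Add(1741, Mul(-1, Function('y')(Add(30, Mul(-1, -2)), 10))) = Add(1741, Mul(-1, Add(-2, 10))) = Add(1741, Mul(-1, 8)) = Add(1741, -8) = 1733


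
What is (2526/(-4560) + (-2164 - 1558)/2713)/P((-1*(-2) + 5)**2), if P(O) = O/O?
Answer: -3970893/2061880 ≈ -1.9259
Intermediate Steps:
P(O) = 1
(2526/(-4560) + (-2164 - 1558)/2713)/P((-1*(-2) + 5)**2) = (2526/(-4560) + (-2164 - 1558)/2713)/1 = (2526*(-1/4560) - 3722*1/2713)*1 = (-421/760 - 3722/2713)*1 = -3970893/2061880*1 = -3970893/2061880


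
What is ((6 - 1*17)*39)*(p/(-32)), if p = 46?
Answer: 9867/16 ≈ 616.69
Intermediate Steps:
((6 - 1*17)*39)*(p/(-32)) = ((6 - 1*17)*39)*(46/(-32)) = ((6 - 17)*39)*(46*(-1/32)) = -11*39*(-23/16) = -429*(-23/16) = 9867/16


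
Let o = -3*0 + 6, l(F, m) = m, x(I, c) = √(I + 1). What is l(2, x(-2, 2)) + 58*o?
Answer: 348 + I ≈ 348.0 + 1.0*I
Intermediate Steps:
x(I, c) = √(1 + I)
o = 6 (o = 0 + 6 = 6)
l(2, x(-2, 2)) + 58*o = √(1 - 2) + 58*6 = √(-1) + 348 = I + 348 = 348 + I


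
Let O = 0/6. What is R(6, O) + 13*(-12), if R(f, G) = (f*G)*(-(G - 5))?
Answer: -156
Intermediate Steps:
O = 0 (O = 0*(1/6) = 0)
R(f, G) = G*f*(5 - G) (R(f, G) = (G*f)*(-(-5 + G)) = (G*f)*(5 - G) = G*f*(5 - G))
R(6, O) + 13*(-12) = 0*6*(5 - 1*0) + 13*(-12) = 0*6*(5 + 0) - 156 = 0*6*5 - 156 = 0 - 156 = -156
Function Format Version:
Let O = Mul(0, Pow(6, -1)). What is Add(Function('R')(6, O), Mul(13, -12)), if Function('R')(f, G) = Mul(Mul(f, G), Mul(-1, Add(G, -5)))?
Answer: -156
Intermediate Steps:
O = 0 (O = Mul(0, Rational(1, 6)) = 0)
Function('R')(f, G) = Mul(G, f, Add(5, Mul(-1, G))) (Function('R')(f, G) = Mul(Mul(G, f), Mul(-1, Add(-5, G))) = Mul(Mul(G, f), Add(5, Mul(-1, G))) = Mul(G, f, Add(5, Mul(-1, G))))
Add(Function('R')(6, O), Mul(13, -12)) = Add(Mul(0, 6, Add(5, Mul(-1, 0))), Mul(13, -12)) = Add(Mul(0, 6, Add(5, 0)), -156) = Add(Mul(0, 6, 5), -156) = Add(0, -156) = -156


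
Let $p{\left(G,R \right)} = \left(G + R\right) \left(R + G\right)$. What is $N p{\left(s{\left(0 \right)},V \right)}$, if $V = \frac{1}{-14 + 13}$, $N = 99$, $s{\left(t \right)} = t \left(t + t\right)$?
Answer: $99$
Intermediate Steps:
$s{\left(t \right)} = 2 t^{2}$ ($s{\left(t \right)} = t 2 t = 2 t^{2}$)
$V = -1$ ($V = \frac{1}{-1} = -1$)
$p{\left(G,R \right)} = \left(G + R\right)^{2}$ ($p{\left(G,R \right)} = \left(G + R\right) \left(G + R\right) = \left(G + R\right)^{2}$)
$N p{\left(s{\left(0 \right)},V \right)} = 99 \left(2 \cdot 0^{2} - 1\right)^{2} = 99 \left(2 \cdot 0 - 1\right)^{2} = 99 \left(0 - 1\right)^{2} = 99 \left(-1\right)^{2} = 99 \cdot 1 = 99$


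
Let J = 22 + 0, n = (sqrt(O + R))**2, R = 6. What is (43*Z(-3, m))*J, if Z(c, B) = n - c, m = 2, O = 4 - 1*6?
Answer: 6622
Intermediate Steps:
O = -2 (O = 4 - 6 = -2)
n = 4 (n = (sqrt(-2 + 6))**2 = (sqrt(4))**2 = 2**2 = 4)
J = 22
Z(c, B) = 4 - c
(43*Z(-3, m))*J = (43*(4 - 1*(-3)))*22 = (43*(4 + 3))*22 = (43*7)*22 = 301*22 = 6622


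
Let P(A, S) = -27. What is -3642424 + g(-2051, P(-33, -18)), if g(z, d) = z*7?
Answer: -3656781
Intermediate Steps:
g(z, d) = 7*z
-3642424 + g(-2051, P(-33, -18)) = -3642424 + 7*(-2051) = -3642424 - 14357 = -3656781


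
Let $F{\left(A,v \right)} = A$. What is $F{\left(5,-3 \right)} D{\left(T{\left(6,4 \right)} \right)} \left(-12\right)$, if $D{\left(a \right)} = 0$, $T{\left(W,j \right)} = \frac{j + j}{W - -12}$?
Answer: $0$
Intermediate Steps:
$T{\left(W,j \right)} = \frac{2 j}{12 + W}$ ($T{\left(W,j \right)} = \frac{2 j}{W + 12} = \frac{2 j}{12 + W}$)
$F{\left(5,-3 \right)} D{\left(T{\left(6,4 \right)} \right)} \left(-12\right) = 5 \cdot 0 \left(-12\right) = 0 \left(-12\right) = 0$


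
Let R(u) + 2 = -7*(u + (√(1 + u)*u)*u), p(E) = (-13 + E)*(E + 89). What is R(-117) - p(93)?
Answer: -13743 - 191646*I*√29 ≈ -13743.0 - 1.032e+6*I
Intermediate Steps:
p(E) = (-13 + E)*(89 + E)
R(u) = -2 - 7*u - 7*u²*√(1 + u) (R(u) = -2 - 7*(u + (√(1 + u)*u)*u) = -2 - 7*(u + (u*√(1 + u))*u) = -2 - 7*(u + u²*√(1 + u)) = -2 + (-7*u - 7*u²*√(1 + u)) = -2 - 7*u - 7*u²*√(1 + u))
R(-117) - p(93) = (-2 - 7*(-117) - 7*(-117)²*√(1 - 117)) - (-1157 + 93² + 76*93) = (-2 + 819 - 7*13689*√(-116)) - (-1157 + 8649 + 7068) = (-2 + 819 - 7*13689*2*I*√29) - 1*14560 = (-2 + 819 - 191646*I*√29) - 14560 = (817 - 191646*I*√29) - 14560 = -13743 - 191646*I*√29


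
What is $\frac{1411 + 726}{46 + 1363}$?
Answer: $\frac{2137}{1409} \approx 1.5167$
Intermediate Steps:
$\frac{1411 + 726}{46 + 1363} = \frac{1}{1409} \cdot 2137 = \frac{2137}{1409}$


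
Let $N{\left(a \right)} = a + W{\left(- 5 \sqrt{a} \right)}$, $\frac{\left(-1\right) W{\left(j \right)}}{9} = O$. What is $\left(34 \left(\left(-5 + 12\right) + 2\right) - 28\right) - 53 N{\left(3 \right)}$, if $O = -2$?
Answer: $-835$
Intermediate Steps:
$W{\left(j \right)} = 18$ ($W{\left(j \right)} = \left(-9\right) \left(-2\right) = 18$)
$N{\left(a \right)} = 18 + a$ ($N{\left(a \right)} = a + 18 = 18 + a$)
$\left(34 \left(\left(-5 + 12\right) + 2\right) - 28\right) - 53 N{\left(3 \right)} = \left(34 \left(\left(-5 + 12\right) + 2\right) - 28\right) - 53 \left(18 + 3\right) = \left(34 \left(7 + 2\right) - 28\right) - 53 \cdot 21 = \left(34 \cdot 9 - 28\right) - 1113 = \left(306 - 28\right) - 1113 = 278 - 1113 = -835$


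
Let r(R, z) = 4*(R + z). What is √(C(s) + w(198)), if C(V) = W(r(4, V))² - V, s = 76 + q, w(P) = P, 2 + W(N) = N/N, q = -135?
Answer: √258 ≈ 16.062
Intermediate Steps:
r(R, z) = 4*R + 4*z
W(N) = -1 (W(N) = -2 + N/N = -2 + 1 = -1)
s = -59 (s = 76 - 135 = -59)
C(V) = 1 - V (C(V) = (-1)² - V = 1 - V)
√(C(s) + w(198)) = √((1 - 1*(-59)) + 198) = √((1 + 59) + 198) = √(60 + 198) = √258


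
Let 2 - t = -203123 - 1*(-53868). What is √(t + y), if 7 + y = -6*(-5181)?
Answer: 68*√39 ≈ 424.66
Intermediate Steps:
y = 31079 (y = -7 - 6*(-5181) = -7 + 31086 = 31079)
t = 149257 (t = 2 - (-203123 - 1*(-53868)) = 2 - (-203123 + 53868) = 2 - 1*(-149255) = 2 + 149255 = 149257)
√(t + y) = √(149257 + 31079) = √180336 = 68*√39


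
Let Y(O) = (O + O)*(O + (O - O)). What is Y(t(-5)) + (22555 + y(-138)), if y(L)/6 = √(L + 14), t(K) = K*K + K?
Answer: 23355 + 12*I*√31 ≈ 23355.0 + 66.813*I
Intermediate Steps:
t(K) = K + K² (t(K) = K² + K = K + K²)
y(L) = 6*√(14 + L) (y(L) = 6*√(L + 14) = 6*√(14 + L))
Y(O) = 2*O² (Y(O) = (2*O)*(O + 0) = (2*O)*O = 2*O²)
Y(t(-5)) + (22555 + y(-138)) = 2*(-5*(1 - 5))² + (22555 + 6*√(14 - 138)) = 2*(-5*(-4))² + (22555 + 6*√(-124)) = 2*20² + (22555 + 6*(2*I*√31)) = 2*400 + (22555 + 12*I*√31) = 800 + (22555 + 12*I*√31) = 23355 + 12*I*√31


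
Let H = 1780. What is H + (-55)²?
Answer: 4805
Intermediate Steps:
H + (-55)² = 1780 + (-55)² = 1780 + 3025 = 4805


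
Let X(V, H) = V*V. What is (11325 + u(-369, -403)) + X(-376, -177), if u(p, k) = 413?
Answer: 153114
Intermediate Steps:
X(V, H) = V**2
(11325 + u(-369, -403)) + X(-376, -177) = (11325 + 413) + (-376)**2 = 11738 + 141376 = 153114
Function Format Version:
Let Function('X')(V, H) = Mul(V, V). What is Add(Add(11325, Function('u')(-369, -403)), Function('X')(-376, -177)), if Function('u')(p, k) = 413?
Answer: 153114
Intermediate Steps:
Function('X')(V, H) = Pow(V, 2)
Add(Add(11325, Function('u')(-369, -403)), Function('X')(-376, -177)) = Add(Add(11325, 413), Pow(-376, 2)) = Add(11738, 141376) = 153114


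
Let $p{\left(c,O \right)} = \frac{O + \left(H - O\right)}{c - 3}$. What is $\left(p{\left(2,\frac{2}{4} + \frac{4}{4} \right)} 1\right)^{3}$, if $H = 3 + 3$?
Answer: $-216$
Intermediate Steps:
$H = 6$
$p{\left(c,O \right)} = \frac{6}{-3 + c}$ ($p{\left(c,O \right)} = \frac{O - \left(-6 + O\right)}{c - 3} = \frac{6}{-3 + c}$)
$\left(p{\left(2,\frac{2}{4} + \frac{4}{4} \right)} 1\right)^{3} = \left(\frac{6}{-3 + 2} \cdot 1\right)^{3} = \left(\frac{6}{-1} \cdot 1\right)^{3} = \left(6 \left(-1\right) 1\right)^{3} = \left(\left(-6\right) 1\right)^{3} = \left(-6\right)^{3} = -216$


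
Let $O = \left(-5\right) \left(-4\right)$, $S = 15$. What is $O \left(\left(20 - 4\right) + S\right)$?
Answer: $620$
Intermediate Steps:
$O = 20$
$O \left(\left(20 - 4\right) + S\right) = 20 \left(\left(20 - 4\right) + 15\right) = 20 \left(16 + 15\right) = 20 \cdot 31 = 620$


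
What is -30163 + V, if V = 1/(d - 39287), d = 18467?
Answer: -627993661/20820 ≈ -30163.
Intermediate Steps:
V = -1/20820 (V = 1/(18467 - 39287) = 1/(-20820) = -1/20820 ≈ -4.8031e-5)
-30163 + V = -30163 - 1/20820 = -627993661/20820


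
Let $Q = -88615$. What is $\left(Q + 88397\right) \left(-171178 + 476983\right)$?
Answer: $-66665490$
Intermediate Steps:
$\left(Q + 88397\right) \left(-171178 + 476983\right) = \left(-88615 + 88397\right) \left(-171178 + 476983\right) = \left(-218\right) 305805 = -66665490$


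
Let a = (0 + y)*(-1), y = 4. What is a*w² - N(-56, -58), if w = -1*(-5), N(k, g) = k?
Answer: -44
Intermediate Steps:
w = 5
a = -4 (a = (0 + 4)*(-1) = 4*(-1) = -4)
a*w² - N(-56, -58) = -4*5² - 1*(-56) = -4*25 + 56 = -100 + 56 = -44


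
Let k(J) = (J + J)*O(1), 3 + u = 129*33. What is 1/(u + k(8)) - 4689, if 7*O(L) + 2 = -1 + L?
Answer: -139478987/29746 ≈ -4689.0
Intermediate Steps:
O(L) = -3/7 + L/7 (O(L) = -2/7 + (-1 + L)/7 = -2/7 + (-1/7 + L/7) = -3/7 + L/7)
u = 4254 (u = -3 + 129*33 = -3 + 4257 = 4254)
k(J) = -4*J/7 (k(J) = (J + J)*(-3/7 + (1/7)*1) = (2*J)*(-3/7 + 1/7) = (2*J)*(-2/7) = -4*J/7)
1/(u + k(8)) - 4689 = 1/(4254 - 4/7*8) - 4689 = 1/(4254 - 32/7) - 4689 = 1/(29746/7) - 4689 = 7/29746 - 4689 = -139478987/29746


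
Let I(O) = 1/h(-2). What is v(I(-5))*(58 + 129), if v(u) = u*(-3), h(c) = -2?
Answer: 561/2 ≈ 280.50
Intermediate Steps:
I(O) = -½ (I(O) = 1/(-2) = -½)
v(u) = -3*u
v(I(-5))*(58 + 129) = (-3*(-½))*(58 + 129) = (3/2)*187 = 561/2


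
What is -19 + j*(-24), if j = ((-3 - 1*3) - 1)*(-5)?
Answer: -859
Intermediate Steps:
j = 35 (j = ((-3 - 3) - 1)*(-5) = (-6 - 1)*(-5) = -7*(-5) = 35)
-19 + j*(-24) = -19 + 35*(-24) = -19 - 840 = -859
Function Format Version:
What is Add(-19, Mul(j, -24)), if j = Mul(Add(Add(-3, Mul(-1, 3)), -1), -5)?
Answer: -859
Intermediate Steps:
j = 35 (j = Mul(Add(Add(-3, -3), -1), -5) = Mul(Add(-6, -1), -5) = Mul(-7, -5) = 35)
Add(-19, Mul(j, -24)) = Add(-19, Mul(35, -24)) = Add(-19, -840) = -859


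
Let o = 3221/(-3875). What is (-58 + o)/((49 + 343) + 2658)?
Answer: -227971/11818750 ≈ -0.019289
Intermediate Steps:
o = -3221/3875 (o = 3221*(-1/3875) = -3221/3875 ≈ -0.83123)
(-58 + o)/((49 + 343) + 2658) = (-58 - 3221/3875)/((49 + 343) + 2658) = -227971/(3875*(392 + 2658)) = -227971/3875/3050 = -227971/3875*1/3050 = -227971/11818750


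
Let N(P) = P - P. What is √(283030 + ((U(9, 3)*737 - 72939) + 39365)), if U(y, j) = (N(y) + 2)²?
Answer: 2*√63101 ≈ 502.40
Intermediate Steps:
N(P) = 0
U(y, j) = 4 (U(y, j) = (0 + 2)² = 2² = 4)
√(283030 + ((U(9, 3)*737 - 72939) + 39365)) = √(283030 + ((4*737 - 72939) + 39365)) = √(283030 + ((2948 - 72939) + 39365)) = √(283030 + (-69991 + 39365)) = √(283030 - 30626) = √252404 = 2*√63101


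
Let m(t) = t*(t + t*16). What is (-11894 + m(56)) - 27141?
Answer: 14277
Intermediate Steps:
m(t) = 17*t² (m(t) = t*(t + 16*t) = t*(17*t) = 17*t²)
(-11894 + m(56)) - 27141 = (-11894 + 17*56²) - 27141 = (-11894 + 17*3136) - 27141 = (-11894 + 53312) - 27141 = 41418 - 27141 = 14277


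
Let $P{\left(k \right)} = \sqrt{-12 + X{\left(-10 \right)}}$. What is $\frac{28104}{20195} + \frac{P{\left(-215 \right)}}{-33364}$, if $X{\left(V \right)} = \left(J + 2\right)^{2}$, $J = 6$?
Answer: $\frac{28104}{20195} - \frac{\sqrt{13}}{16682} \approx 1.3914$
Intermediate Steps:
$X{\left(V \right)} = 64$ ($X{\left(V \right)} = \left(6 + 2\right)^{2} = 8^{2} = 64$)
$P{\left(k \right)} = 2 \sqrt{13}$ ($P{\left(k \right)} = \sqrt{-12 + 64} = \sqrt{52} = 2 \sqrt{13}$)
$\frac{28104}{20195} + \frac{P{\left(-215 \right)}}{-33364} = \frac{28104}{20195} + \frac{2 \sqrt{13}}{-33364} = 28104 \cdot \frac{1}{20195} + 2 \sqrt{13} \left(- \frac{1}{33364}\right) = \frac{28104}{20195} - \frac{\sqrt{13}}{16682}$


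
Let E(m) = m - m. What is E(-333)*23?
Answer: 0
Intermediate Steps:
E(m) = 0
E(-333)*23 = 0*23 = 0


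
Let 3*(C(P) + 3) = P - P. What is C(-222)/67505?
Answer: -3/67505 ≈ -4.4441e-5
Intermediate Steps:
C(P) = -3 (C(P) = -3 + (P - P)/3 = -3 + (⅓)*0 = -3 + 0 = -3)
C(-222)/67505 = -3/67505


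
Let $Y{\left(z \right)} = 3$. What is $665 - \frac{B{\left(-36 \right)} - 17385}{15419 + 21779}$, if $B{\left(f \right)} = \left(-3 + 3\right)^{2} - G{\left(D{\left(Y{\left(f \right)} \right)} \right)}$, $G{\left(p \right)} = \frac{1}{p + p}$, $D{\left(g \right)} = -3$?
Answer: $\frac{148524329}{223188} \approx 665.47$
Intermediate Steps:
$G{\left(p \right)} = \frac{1}{2 p}$
$B{\left(f \right)} = \frac{1}{6}$ ($B{\left(f \right)} = \left(-3 + 3\right)^{2} - \frac{1}{2 \left(-3\right)} = 0^{2} - \frac{1}{2} \left(- \frac{1}{3}\right) = 0 - - \frac{1}{6} = 0 + \frac{1}{6} = \frac{1}{6}$)
$665 - \frac{B{\left(-36 \right)} - 17385}{15419 + 21779} = 665 - \frac{\frac{1}{6} - 17385}{15419 + 21779} = 665 - - \frac{104309}{6 \cdot 37198} = 665 - \left(- \frac{104309}{6}\right) \frac{1}{37198} = 665 - - \frac{104309}{223188} = 665 + \frac{104309}{223188} = \frac{148524329}{223188}$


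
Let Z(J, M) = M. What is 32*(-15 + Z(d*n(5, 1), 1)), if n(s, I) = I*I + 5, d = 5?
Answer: -448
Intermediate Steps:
n(s, I) = 5 + I² (n(s, I) = I² + 5 = 5 + I²)
32*(-15 + Z(d*n(5, 1), 1)) = 32*(-15 + 1) = 32*(-14) = -448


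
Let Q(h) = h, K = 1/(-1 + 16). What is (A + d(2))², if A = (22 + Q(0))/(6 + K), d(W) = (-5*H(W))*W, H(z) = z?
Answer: 2220100/8281 ≈ 268.10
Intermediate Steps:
K = 1/15 ≈ 0.066667
d(W) = -5*W² (d(W) = (-5*W)*W = -5*W²)
A = 330/91 (A = (22 + 0)/(6 + 1/15) = 22/(91/15) = 22*(15/91) = 330/91 ≈ 3.6264)
(A + d(2))² = (330/91 - 5*2²)² = (330/91 - 5*4)² = (330/91 - 20)² = (-1490/91)² = 2220100/8281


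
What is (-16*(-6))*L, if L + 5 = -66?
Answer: -6816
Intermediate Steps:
L = -71 (L = -5 - 66 = -71)
(-16*(-6))*L = -16*(-6)*(-71) = 96*(-71) = -6816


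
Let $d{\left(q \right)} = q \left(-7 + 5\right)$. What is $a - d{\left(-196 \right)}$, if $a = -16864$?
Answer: $-17256$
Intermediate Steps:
$d{\left(q \right)} = - 2 q$ ($d{\left(q \right)} = q \left(-2\right) = - 2 q$)
$a - d{\left(-196 \right)} = -16864 - \left(-2\right) \left(-196\right) = -16864 - 392 = -17256$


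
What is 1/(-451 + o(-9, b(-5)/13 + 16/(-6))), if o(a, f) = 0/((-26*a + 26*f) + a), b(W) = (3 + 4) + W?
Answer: -1/451 ≈ -0.0022173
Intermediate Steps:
b(W) = 7 + W
o(a, f) = 0 (o(a, f) = 0/(-25*a + 26*f) = 0)
1/(-451 + o(-9, b(-5)/13 + 16/(-6))) = 1/(-451 + 0) = 1/(-451) = -1/451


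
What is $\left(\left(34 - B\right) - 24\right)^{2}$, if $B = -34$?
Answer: $1936$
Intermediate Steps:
$\left(\left(34 - B\right) - 24\right)^{2} = \left(\left(34 - -34\right) - 24\right)^{2} = \left(\left(34 + 34\right) - 24\right)^{2} = \left(68 - 24\right)^{2} = 44^{2} = 1936$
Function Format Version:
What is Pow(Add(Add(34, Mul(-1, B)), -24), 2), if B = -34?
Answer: 1936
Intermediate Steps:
Pow(Add(Add(34, Mul(-1, B)), -24), 2) = Pow(Add(Add(34, Mul(-1, -34)), -24), 2) = Pow(Add(Add(34, 34), -24), 2) = Pow(Add(68, -24), 2) = Pow(44, 2) = 1936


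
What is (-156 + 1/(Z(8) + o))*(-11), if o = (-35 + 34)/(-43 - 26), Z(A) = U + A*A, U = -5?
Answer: 6986793/4072 ≈ 1715.8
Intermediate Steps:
Z(A) = -5 + A**2 (Z(A) = -5 + A*A = -5 + A**2)
o = 1/69 (o = -1/(-69) = -1*(-1/69) = 1/69 ≈ 0.014493)
(-156 + 1/(Z(8) + o))*(-11) = (-156 + 1/((-5 + 8**2) + 1/69))*(-11) = (-156 + 1/((-5 + 64) + 1/69))*(-11) = (-156 + 1/(59 + 1/69))*(-11) = (-156 + 1/(4072/69))*(-11) = (-156 + 69/4072)*(-11) = -635163/4072*(-11) = 6986793/4072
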